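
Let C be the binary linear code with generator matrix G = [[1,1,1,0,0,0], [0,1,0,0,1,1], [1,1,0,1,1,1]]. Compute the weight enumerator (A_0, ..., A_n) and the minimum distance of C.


Weight distribution: A_0 = 1, A_2 = 1, A_3 = 3, A_4 = 2, A_5 = 1. Minimum distance d = 2.

Enumerate all 2^3 = 8 messages m ∈ F_2^3.
For each, compute codeword c = mG in F_2^6, then tally its weight.
  m = 000 → c = 000000, weight = 0.
  m = 100 → c = 111000, weight = 3.
  m = 010 → c = 010011, weight = 3.
  m = 110 → c = 101011, weight = 4.
  m = 001 → c = 110111, weight = 5.
  m = 101 → c = 001111, weight = 4.
  m = 011 → c = 100100, weight = 2.
  m = 111 → c = 011100, weight = 3.
Tally weights:
  weight 0: 1 codewords.
  weight 2: 1 codewords.
  weight 3: 3 codewords.
  weight 4: 2 codewords.
  weight 5: 1 codewords.
Minimum distance d = smallest w > 0 with A_w > 0 = 2.
Sanity: Σ A_w = 8 = 2^3 = 8 ✓.


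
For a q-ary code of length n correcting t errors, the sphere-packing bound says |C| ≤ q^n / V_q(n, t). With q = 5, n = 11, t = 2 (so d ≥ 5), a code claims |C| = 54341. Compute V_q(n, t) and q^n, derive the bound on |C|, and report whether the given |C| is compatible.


V_q(n, t) = 925, q^n = 48828125, Hamming bound = 52787, |C| = 54341 > bound (violated).

Step 1: Compute V_q(n, t) = Σ_{j=0}^2 C(n, j) (q−1)^j.
  j = 0: C(11,0)·(4)^0 = 1·1 = 1.
  j = 1: C(11,1)·(4)^1 = 11·4 = 44.
  j = 2: C(11,2)·(4)^2 = 55·16 = 880.
  V_q(n, t) = 1 + 44 + 880 = 925.
Step 2: q^n = 5^11 = 48828125.
Step 3: Hamming bound ⌊q^n / V_q(n,t)⌋ = ⌊48828125/925⌋ = 52787.
Step 4: Compare |C| = 54341 to 52787: violated.
The claimed |C| lies above the Hamming bound, so no 5-ary code of length 11 with d ≥ 5 can have 54341 codewords.


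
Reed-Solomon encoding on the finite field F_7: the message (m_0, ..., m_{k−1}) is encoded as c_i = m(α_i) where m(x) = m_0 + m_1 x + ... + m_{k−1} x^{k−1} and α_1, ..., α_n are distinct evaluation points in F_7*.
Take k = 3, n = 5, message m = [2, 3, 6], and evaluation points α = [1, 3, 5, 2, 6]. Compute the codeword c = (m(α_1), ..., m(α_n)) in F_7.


c = [4, 2, 6, 4, 5]

Message polynomial: m(x) = 2 + 3·x + 6·x^2 (mod 7).
For each evaluation point α_i, compute m(α_i) mod 7:
  α_1 = 1: Horner steps 6 → 2 → 4, so m(1) = 4.
  α_2 = 3: Horner steps 6 → 0 → 2, so m(3) = 2.
  α_3 = 5: Horner steps 6 → 5 → 6, so m(5) = 6.
  α_4 = 2: Horner steps 6 → 1 → 4, so m(2) = 4.
  α_5 = 6: Horner steps 6 → 4 → 5, so m(6) = 5.
Codeword c = [4, 2, 6, 4, 5] ∈ F_7^5.


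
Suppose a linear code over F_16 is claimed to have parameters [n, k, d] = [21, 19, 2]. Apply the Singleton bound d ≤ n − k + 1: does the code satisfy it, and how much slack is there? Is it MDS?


Singleton RHS = n − k + 1 = 3, slack = 1, bound satisfied, not MDS.

Singleton bound: d ≤ n − k + 1.
Here n = 21, k = 19, so n − k + 1 = 3.
Given d = 2, check d ≤ 3: YES.
Slack = (n − k + 1) − d = 1.
The code is NOT MDS (slack = 1 > 0).
Description: the claimed parameters are [21, 19, 2]_16; such a code would be non-MDS.


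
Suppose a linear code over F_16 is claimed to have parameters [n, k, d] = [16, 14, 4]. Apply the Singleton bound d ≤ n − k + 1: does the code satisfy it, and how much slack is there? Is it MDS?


Singleton RHS = n − k + 1 = 3, slack = -1, bound violated (no such code; not MDS).

Singleton bound: d ≤ n − k + 1.
Here n = 16, k = 14, so n − k + 1 = 3.
Given d = 4, check d ≤ 3: NO.
Slack = (n − k + 1) − d = -1.
The slack is negative: d = 4 exceeds n − k + 1 = 3 by 1, so the Singleton bound is violated and no linear [16, 14, 4]_16 code can exist. In particular it is not MDS (MDS requires d = n − k + 1 exactly).
Description: the claimed parameters are [16, 14, 4]_16; such a code would be impossible (violates the Singleton bound).


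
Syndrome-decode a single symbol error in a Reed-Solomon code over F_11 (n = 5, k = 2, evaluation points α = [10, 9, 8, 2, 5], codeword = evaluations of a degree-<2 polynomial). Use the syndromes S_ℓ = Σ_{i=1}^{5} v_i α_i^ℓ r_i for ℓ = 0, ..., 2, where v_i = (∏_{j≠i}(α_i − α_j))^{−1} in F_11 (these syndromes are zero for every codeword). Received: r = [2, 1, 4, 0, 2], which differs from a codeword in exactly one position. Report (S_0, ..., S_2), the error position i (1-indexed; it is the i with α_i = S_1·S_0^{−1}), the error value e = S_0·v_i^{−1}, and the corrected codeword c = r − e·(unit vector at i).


S = (5, 6, 5), error at position 1, error magnitude e = 4, c = [9, 1, 4, 0, 2].

Step 1: column multipliers v_i = (∏_{j≠i}(α_i − α_j))^{−1} mod 11.
  i = 1 (α = 10): (10−9)(10−8)(10−2)(10−5) = 1·2·8·5 = 80 ≡ 3, so v_1 = 3^{−1} = 4 (mod 11).
  i = 2 (α = 9): (9−10)(9−8)(9−2)(9−5) = (−1)·1·7·4 = −28 ≡ 5, so v_2 = 5^{−1} = 9 (mod 11).
  i = 3 (α = 8): (8−10)(8−9)(8−2)(8−5) = (−2)·(−1)·6·3 = 36 ≡ 3, so v_3 = 3^{−1} = 4 (mod 11).
  i = 4 (α = 2): (2−10)(2−9)(2−8)(2−5) = (−8)·(−7)·(−6)·(−3) = 1008 ≡ 7, so v_4 = 7^{−1} = 8 (mod 11).
  i = 5 (α = 5): (5−10)(5−9)(5−8)(5−2) = (−5)·(−4)·(−3)·3 = −180 ≡ 7, so v_5 = 7^{−1} = 8 (mod 11).
  v = [4, 9, 4, 8, 8].
Step 2: syndromes of r = [2, 1, 4, 0, 2] (all sums mod 11).
  S_0 = Σ v_i r_i = 4·2 + 9·1 + 4·4 + 8·0 + 8·2 = 49 ≡ 5.
  S_1 = Σ v_i α_i r_i = 4·10·2 + 9·9·1 + 4·8·4 + 8·2·0 + 8·5·2 = 369 ≡ 6.
  α_i^2 mod 11 = [1, 4, 9, 4, 3].
  S_2 = Σ v_i α_i^2 r_i = 4·1·2 + 9·4·1 + 4·9·4 + 8·4·0 + 8·3·2 = 236 ≡ 5.
  S = (5, 6, 5) ≠ 0, so r is not a codeword (an error is present).
Step 3: locate the error. For a single error e at position i, S_ℓ = v_i·e·α_i^ℓ, so α_err = S_1/S_0.
  S_0^{−1} = 5^{−1} = 9 (mod 11), so α_err = 6·9 = 54 ≡ 10 = α_1. Error position i = 1.
  Consistency check: S_2/S_1 = 5·2 = 10 ≡ 10 = α_err ✓ (single-error assumption holds).
Step 4: error magnitude e = S_0/v_1 = S_0·∏_{j≠1}(α_1 − α_j) = 5·3 = 15 ≡ 4 (mod 11).
Step 5: correct position 1: c_1 = r_1 − e = 2 − 4 ≡ 9 (mod 11). Hence c = [9, 1, 4, 0, 2].
  Check: interpolating c through the α_i gives m(x) = 6 + 8·x (degree < 2) with m(α_i) = c_i for every i, so c is indeed a codeword.


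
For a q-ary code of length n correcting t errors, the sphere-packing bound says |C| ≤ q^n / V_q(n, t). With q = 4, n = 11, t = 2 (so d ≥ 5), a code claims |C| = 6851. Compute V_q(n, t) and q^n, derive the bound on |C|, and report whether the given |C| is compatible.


V_q(n, t) = 529, q^n = 4194304, Hamming bound = 7928, |C| = 6851 ≤ bound (satisfied).

Step 1: Compute V_q(n, t) = Σ_{j=0}^2 C(n, j) (q−1)^j.
  j = 0: C(11,0)·(3)^0 = 1·1 = 1.
  j = 1: C(11,1)·(3)^1 = 11·3 = 33.
  j = 2: C(11,2)·(3)^2 = 55·9 = 495.
  V_q(n, t) = 1 + 33 + 495 = 529.
Step 2: q^n = 4^11 = 4194304.
Step 3: Hamming bound ⌊q^n / V_q(n,t)⌋ = ⌊4194304/529⌋ = 7928.
Step 4: Compare |C| = 6851 to 7928: satisfied.
The claimed |C| lies below the Hamming bound.


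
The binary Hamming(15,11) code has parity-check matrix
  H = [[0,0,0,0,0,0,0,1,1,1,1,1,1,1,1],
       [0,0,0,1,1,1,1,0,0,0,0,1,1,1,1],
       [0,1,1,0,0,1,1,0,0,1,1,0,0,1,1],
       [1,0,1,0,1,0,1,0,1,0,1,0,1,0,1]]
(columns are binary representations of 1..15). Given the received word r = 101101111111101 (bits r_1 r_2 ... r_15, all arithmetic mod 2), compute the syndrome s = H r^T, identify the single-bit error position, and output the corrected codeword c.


s = (1, 0, 0, 1)^T, error position = 9, corrected codeword c = 101101110111101

Compute s = H r^T mod 2 one row at a time:
  s_1 = 1 + 1 + 1 + 1 + 1 + 1 + 0 + 1 = 7 ≡ 1 (mod 2).
  s_2 = 1 + 0 + 1 + 1 + 1 + 1 + 0 + 1 = 6 ≡ 0 (mod 2).
  s_3 = 0 + 1 + 1 + 1 + 1 + 1 + 0 + 1 = 6 ≡ 0 (mod 2).
  s_4 = 1 + 1 + 0 + 1 + 1 + 1 + 1 + 1 = 7 ≡ 1 (mod 2).
s = (1, 0, 0, 1)^T — this equals column 9 of H (binary 1001), so error is at position 9.
Correct: flip bit 9 of r = 101101111111101 to get c = 101101110111101.


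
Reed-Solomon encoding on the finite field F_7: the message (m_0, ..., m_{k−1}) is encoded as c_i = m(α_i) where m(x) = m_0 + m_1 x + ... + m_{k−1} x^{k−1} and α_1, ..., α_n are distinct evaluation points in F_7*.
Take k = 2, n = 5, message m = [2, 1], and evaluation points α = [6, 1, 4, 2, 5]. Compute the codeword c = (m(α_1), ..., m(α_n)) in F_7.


c = [1, 3, 6, 4, 0]

Message polynomial: m(x) = 2 + 1·x (mod 7).
For each evaluation point α_i, compute m(α_i) mod 7:
  α_1 = 6: Horner steps 1 → 1, so m(6) = 1.
  α_2 = 1: Horner steps 1 → 3, so m(1) = 3.
  α_3 = 4: Horner steps 1 → 6, so m(4) = 6.
  α_4 = 2: Horner steps 1 → 4, so m(2) = 4.
  α_5 = 5: Horner steps 1 → 0, so m(5) = 0.
Codeword c = [1, 3, 6, 4, 0] ∈ F_7^5.


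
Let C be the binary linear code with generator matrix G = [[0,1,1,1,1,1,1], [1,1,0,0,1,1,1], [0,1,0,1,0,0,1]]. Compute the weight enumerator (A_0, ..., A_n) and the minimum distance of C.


Weight distribution: A_0 = 1, A_3 = 3, A_4 = 2, A_5 = 1, A_6 = 1. Minimum distance d = 3.

Enumerate all 2^3 = 8 messages m ∈ F_2^3.
For each, compute codeword c = mG in F_2^7, then tally its weight.
  m = 000 → c = 0000000, weight = 0.
  m = 100 → c = 0111111, weight = 6.
  m = 010 → c = 1100111, weight = 5.
  m = 110 → c = 1011000, weight = 3.
  m = 001 → c = 0101001, weight = 3.
  m = 101 → c = 0010110, weight = 3.
  m = 011 → c = 1001110, weight = 4.
  m = 111 → c = 1110001, weight = 4.
Tally weights:
  weight 0: 1 codewords.
  weight 3: 3 codewords.
  weight 4: 2 codewords.
  weight 5: 1 codewords.
  weight 6: 1 codewords.
Minimum distance d = smallest w > 0 with A_w > 0 = 3.
Sanity: Σ A_w = 8 = 2^3 = 8 ✓.


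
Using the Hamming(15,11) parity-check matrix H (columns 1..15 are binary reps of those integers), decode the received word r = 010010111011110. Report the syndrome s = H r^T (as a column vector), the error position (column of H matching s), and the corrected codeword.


s = (0, 1, 0, 1)^T, error position = 5, corrected codeword c = 010000111011110

Compute s = H r^T mod 2 one row at a time:
  s_1 = 1 + 1 + 0 + 1 + 1 + 1 + 1 + 0 = 6 ≡ 0 (mod 2).
  s_2 = 0 + 1 + 0 + 1 + 1 + 1 + 1 + 0 = 5 ≡ 1 (mod 2).
  s_3 = 1 + 0 + 0 + 1 + 0 + 1 + 1 + 0 = 4 ≡ 0 (mod 2).
  s_4 = 0 + 0 + 1 + 1 + 1 + 1 + 1 + 0 = 5 ≡ 1 (mod 2).
s = (0, 1, 0, 1)^T — this equals column 5 of H (binary 0101), so error is at position 5.
Correct: flip bit 5 of r = 010010111011110 to get c = 010000111011110.


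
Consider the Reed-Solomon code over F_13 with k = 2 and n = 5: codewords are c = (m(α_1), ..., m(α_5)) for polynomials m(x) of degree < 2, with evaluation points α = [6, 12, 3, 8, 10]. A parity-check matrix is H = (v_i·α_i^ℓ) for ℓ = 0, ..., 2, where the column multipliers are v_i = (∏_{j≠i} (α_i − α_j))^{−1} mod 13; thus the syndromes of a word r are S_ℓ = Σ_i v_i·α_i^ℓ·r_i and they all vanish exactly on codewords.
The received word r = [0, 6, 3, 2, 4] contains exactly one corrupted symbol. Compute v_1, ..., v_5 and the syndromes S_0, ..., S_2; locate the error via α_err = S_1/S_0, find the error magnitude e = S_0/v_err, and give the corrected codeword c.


S = (5, 2, 6), error at position 3, error magnitude e = 6, c = [0, 6, 10, 2, 4].

Step 1: column multipliers v_i = (∏_{j≠i}(α_i − α_j))^{−1} mod 13.
  i = 1 (α = 6): (6−12)(6−3)(6−8)(6−10) = (−6)·3·(−2)·(−4) = −144 ≡ 12, so v_1 = 12^{−1} = 12 (mod 13).
  i = 2 (α = 12): (12−6)(12−3)(12−8)(12−10) = 6·9·4·2 = 432 ≡ 3, so v_2 = 3^{−1} = 9 (mod 13).
  i = 3 (α = 3): (3−6)(3−12)(3−8)(3−10) = (−3)·(−9)·(−5)·(−7) = 945 ≡ 9, so v_3 = 9^{−1} = 3 (mod 13).
  i = 4 (α = 8): (8−6)(8−12)(8−3)(8−10) = 2·(−4)·5·(−2) = 80 ≡ 2, so v_4 = 2^{−1} = 7 (mod 13).
  i = 5 (α = 10): (10−6)(10−12)(10−3)(10−8) = 4·(−2)·7·2 = −112 ≡ 5, so v_5 = 5^{−1} = 8 (mod 13).
  v = [12, 9, 3, 7, 8].
Step 2: syndromes of r = [0, 6, 3, 2, 4] (all sums mod 13).
  S_0 = Σ v_i r_i = 12·0 + 9·6 + 3·3 + 7·2 + 8·4 = 109 ≡ 5.
  S_1 = Σ v_i α_i r_i = 12·6·0 + 9·12·6 + 3·3·3 + 7·8·2 + 8·10·4 = 1107 ≡ 2.
  α_i^2 mod 13 = [10, 1, 9, 12, 9].
  S_2 = Σ v_i α_i^2 r_i = 12·10·0 + 9·1·6 + 3·9·3 + 7·12·2 + 8·9·4 = 591 ≡ 6.
  S = (5, 2, 6) ≠ 0, so r is not a codeword (an error is present).
Step 3: locate the error. For a single error e at position i, S_ℓ = v_i·e·α_i^ℓ, so α_err = S_1/S_0.
  S_0^{−1} = 5^{−1} = 8 (mod 13), so α_err = 2·8 = 16 ≡ 3 = α_3. Error position i = 3.
  Consistency check: S_2/S_1 = 6·7 = 42 ≡ 3 = α_err ✓ (single-error assumption holds).
Step 4: error magnitude e = S_0/v_3 = S_0·∏_{j≠3}(α_3 − α_j) = 5·9 = 45 ≡ 6 (mod 13).
Step 5: correct position 3: c_3 = r_3 − e = 3 − 6 ≡ 10 (mod 13). Hence c = [0, 6, 10, 2, 4].
  Check: interpolating c through the α_i gives m(x) = 7 + 1·x (degree < 2) with m(α_i) = c_i for every i, so c is indeed a codeword.


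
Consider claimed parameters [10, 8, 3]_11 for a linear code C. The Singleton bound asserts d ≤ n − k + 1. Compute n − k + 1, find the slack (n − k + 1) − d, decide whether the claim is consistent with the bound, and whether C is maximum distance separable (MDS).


Singleton RHS = n − k + 1 = 3, slack = 0, bound satisfied, MDS.

Singleton bound: d ≤ n − k + 1.
Here n = 10, k = 8, so n − k + 1 = 3.
Given d = 3, check d ≤ 3: YES.
Slack = (n − k + 1) − d = 0.
The code is MDS (slack = 0).
Description: the claimed parameters are [10, 8, 3]_11; such a code would be MDS (meets Singleton bound).


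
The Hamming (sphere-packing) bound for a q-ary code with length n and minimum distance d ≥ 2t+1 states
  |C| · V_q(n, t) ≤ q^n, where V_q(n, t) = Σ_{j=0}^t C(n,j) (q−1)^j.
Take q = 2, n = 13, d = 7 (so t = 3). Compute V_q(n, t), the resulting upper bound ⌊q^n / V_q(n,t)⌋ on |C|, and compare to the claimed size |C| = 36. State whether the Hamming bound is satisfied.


V_q(n, t) = 378, q^n = 8192, Hamming bound = 21, |C| = 36 > bound (violated).

Step 1: Compute V_q(n, t) = Σ_{j=0}^3 C(n, j) (q−1)^j.
  j = 0: C(13,0)·(1)^0 = 1·1 = 1.
  j = 1: C(13,1)·(1)^1 = 13·1 = 13.
  j = 2: C(13,2)·(1)^2 = 78·1 = 78.
  j = 3: C(13,3)·(1)^3 = 286·1 = 286.
  V_q(n, t) = 1 + 13 + 78 + 286 = 378.
Step 2: q^n = 2^13 = 8192.
Step 3: Hamming bound ⌊q^n / V_q(n,t)⌋ = ⌊8192/378⌋ = 21.
Step 4: Compare |C| = 36 to 21: violated.
The claimed |C| lies above the Hamming bound, so no 2-ary code of length 13 with d ≥ 7 can have 36 codewords.


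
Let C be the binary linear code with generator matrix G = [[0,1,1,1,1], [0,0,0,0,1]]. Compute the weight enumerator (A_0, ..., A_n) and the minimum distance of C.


Weight distribution: A_0 = 1, A_1 = 1, A_3 = 1, A_4 = 1. Minimum distance d = 1.

Enumerate all 2^2 = 4 messages m ∈ F_2^2.
For each, compute codeword c = mG in F_2^5, then tally its weight.
  m = 00 → c = 00000, weight = 0.
  m = 10 → c = 01111, weight = 4.
  m = 01 → c = 00001, weight = 1.
  m = 11 → c = 01110, weight = 3.
Tally weights:
  weight 0: 1 codewords.
  weight 1: 1 codewords.
  weight 3: 1 codewords.
  weight 4: 1 codewords.
Minimum distance d = smallest w > 0 with A_w > 0 = 1.
Sanity: Σ A_w = 4 = 2^2 = 4 ✓.


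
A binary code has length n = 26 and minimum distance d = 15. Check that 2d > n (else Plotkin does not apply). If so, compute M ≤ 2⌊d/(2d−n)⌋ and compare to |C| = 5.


Plotkin bound M ≤ 6; given |C| = 5 ≤ bound (satisfied).

Check applicability: 2d = 30, n = 26.
2d − n = 4 > 0, so Plotkin applies.
Compute d/(2d−n) = 15/4 ≈ 3.7500.
⌊d/(2d−n)⌋ = 3.
Plotkin bound: M ≤ 2·3 = 6.
Given |C| = 5, check: satisfied.
This |C| is below the Plotkin bound.


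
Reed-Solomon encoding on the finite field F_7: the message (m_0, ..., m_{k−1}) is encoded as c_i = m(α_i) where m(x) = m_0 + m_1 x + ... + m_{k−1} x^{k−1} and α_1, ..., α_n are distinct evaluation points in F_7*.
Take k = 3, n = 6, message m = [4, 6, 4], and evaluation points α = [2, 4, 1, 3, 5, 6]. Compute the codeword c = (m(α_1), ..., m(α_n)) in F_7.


c = [4, 1, 0, 2, 1, 2]

Message polynomial: m(x) = 4 + 6·x + 4·x^2 (mod 7).
For each evaluation point α_i, compute m(α_i) mod 7:
  α_1 = 2: Horner steps 4 → 0 → 4, so m(2) = 4.
  α_2 = 4: Horner steps 4 → 1 → 1, so m(4) = 1.
  α_3 = 1: Horner steps 4 → 3 → 0, so m(1) = 0.
  α_4 = 3: Horner steps 4 → 4 → 2, so m(3) = 2.
  α_5 = 5: Horner steps 4 → 5 → 1, so m(5) = 1.
  α_6 = 6: Horner steps 4 → 2 → 2, so m(6) = 2.
Codeword c = [4, 1, 0, 2, 1, 2] ∈ F_7^6.


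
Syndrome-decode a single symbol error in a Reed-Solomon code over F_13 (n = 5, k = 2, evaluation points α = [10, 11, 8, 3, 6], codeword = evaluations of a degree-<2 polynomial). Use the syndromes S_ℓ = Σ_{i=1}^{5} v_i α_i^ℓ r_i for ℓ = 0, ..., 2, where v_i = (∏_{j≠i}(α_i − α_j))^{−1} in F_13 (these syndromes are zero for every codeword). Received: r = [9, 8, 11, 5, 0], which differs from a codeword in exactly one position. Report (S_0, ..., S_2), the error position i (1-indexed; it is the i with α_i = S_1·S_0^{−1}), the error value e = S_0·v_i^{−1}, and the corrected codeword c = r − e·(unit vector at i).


S = (10, 4, 12), error at position 4, error magnitude e = 2, c = [9, 8, 11, 3, 0].

Step 1: column multipliers v_i = (∏_{j≠i}(α_i − α_j))^{−1} mod 13.
  i = 1 (α = 10): (10−11)(10−8)(10−3)(10−6) = (−1)·2·7·4 = −56 ≡ 9, so v_1 = 9^{−1} = 3 (mod 13).
  i = 2 (α = 11): (11−10)(11−8)(11−3)(11−6) = 1·3·8·5 = 120 ≡ 3, so v_2 = 3^{−1} = 9 (mod 13).
  i = 3 (α = 8): (8−10)(8−11)(8−3)(8−6) = (−2)·(−3)·5·2 = 60 ≡ 8, so v_3 = 8^{−1} = 5 (mod 13).
  i = 4 (α = 3): (3−10)(3−11)(3−8)(3−6) = (−7)·(−8)·(−5)·(−3) = 840 ≡ 8, so v_4 = 8^{−1} = 5 (mod 13).
  i = 5 (α = 6): (6−10)(6−11)(6−8)(6−3) = (−4)·(−5)·(−2)·3 = −120 ≡ 10, so v_5 = 10^{−1} = 4 (mod 13).
  v = [3, 9, 5, 5, 4].
Step 2: syndromes of r = [9, 8, 11, 5, 0] (all sums mod 13).
  S_0 = Σ v_i r_i = 3·9 + 9·8 + 5·11 + 5·5 + 4·0 = 179 ≡ 10.
  S_1 = Σ v_i α_i r_i = 3·10·9 + 9·11·8 + 5·8·11 + 5·3·5 + 4·6·0 = 1577 ≡ 4.
  α_i^2 mod 13 = [9, 4, 12, 9, 10].
  S_2 = Σ v_i α_i^2 r_i = 3·9·9 + 9·4·8 + 5·12·11 + 5·9·5 + 4·10·0 = 1416 ≡ 12.
  S = (10, 4, 12) ≠ 0, so r is not a codeword (an error is present).
Step 3: locate the error. For a single error e at position i, S_ℓ = v_i·e·α_i^ℓ, so α_err = S_1/S_0.
  S_0^{−1} = 10^{−1} = 4 (mod 13), so α_err = 4·4 = 16 ≡ 3 = α_4. Error position i = 4.
  Consistency check: S_2/S_1 = 12·10 = 120 ≡ 3 = α_err ✓ (single-error assumption holds).
Step 4: error magnitude e = S_0/v_4 = S_0·∏_{j≠4}(α_4 − α_j) = 10·8 = 80 ≡ 2 (mod 13).
Step 5: correct position 4: c_4 = r_4 − e = 5 − 2 ≡ 3 (mod 13). Hence c = [9, 8, 11, 3, 0].
  Check: interpolating c through the α_i gives m(x) = 6 + 12·x (degree < 2) with m(α_i) = c_i for every i, so c is indeed a codeword.


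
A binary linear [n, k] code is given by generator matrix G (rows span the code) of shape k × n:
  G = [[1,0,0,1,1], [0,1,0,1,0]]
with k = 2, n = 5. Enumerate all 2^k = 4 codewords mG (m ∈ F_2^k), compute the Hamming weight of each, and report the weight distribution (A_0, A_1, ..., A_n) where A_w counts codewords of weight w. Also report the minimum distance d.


Weight distribution: A_0 = 1, A_2 = 1, A_3 = 2. Minimum distance d = 2.

Enumerate all 2^2 = 4 messages m ∈ F_2^2.
For each, compute codeword c = mG in F_2^5, then tally its weight.
  m = 00 → c = 00000, weight = 0.
  m = 10 → c = 10011, weight = 3.
  m = 01 → c = 01010, weight = 2.
  m = 11 → c = 11001, weight = 3.
Tally weights:
  weight 0: 1 codewords.
  weight 2: 1 codewords.
  weight 3: 2 codewords.
Minimum distance d = smallest w > 0 with A_w > 0 = 2.
Sanity: Σ A_w = 4 = 2^2 = 4 ✓.


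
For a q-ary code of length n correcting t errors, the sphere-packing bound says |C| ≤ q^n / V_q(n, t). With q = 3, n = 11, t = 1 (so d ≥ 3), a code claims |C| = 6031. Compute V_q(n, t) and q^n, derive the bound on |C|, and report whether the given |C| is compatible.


V_q(n, t) = 23, q^n = 177147, Hamming bound = 7702, |C| = 6031 ≤ bound (satisfied).

Step 1: Compute V_q(n, t) = Σ_{j=0}^1 C(n, j) (q−1)^j.
  j = 0: C(11,0)·(2)^0 = 1·1 = 1.
  j = 1: C(11,1)·(2)^1 = 11·2 = 22.
  V_q(n, t) = 1 + 22 = 23.
Step 2: q^n = 3^11 = 177147.
Step 3: Hamming bound ⌊q^n / V_q(n,t)⌋ = ⌊177147/23⌋ = 7702.
Step 4: Compare |C| = 6031 to 7702: satisfied.
The claimed |C| lies below the Hamming bound.


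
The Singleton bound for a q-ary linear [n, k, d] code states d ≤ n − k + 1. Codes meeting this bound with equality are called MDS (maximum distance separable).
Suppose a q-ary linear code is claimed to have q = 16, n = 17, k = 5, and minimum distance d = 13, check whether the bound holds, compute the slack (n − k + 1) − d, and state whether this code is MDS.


Singleton RHS = n − k + 1 = 13, slack = 0, bound satisfied, MDS.

Singleton bound: d ≤ n − k + 1.
Here n = 17, k = 5, so n − k + 1 = 13.
Given d = 13, check d ≤ 13: YES.
Slack = (n − k + 1) − d = 0.
The code is MDS (slack = 0).
Description: the claimed parameters are [17, 5, 13]_16; such a code would be MDS (meets Singleton bound).


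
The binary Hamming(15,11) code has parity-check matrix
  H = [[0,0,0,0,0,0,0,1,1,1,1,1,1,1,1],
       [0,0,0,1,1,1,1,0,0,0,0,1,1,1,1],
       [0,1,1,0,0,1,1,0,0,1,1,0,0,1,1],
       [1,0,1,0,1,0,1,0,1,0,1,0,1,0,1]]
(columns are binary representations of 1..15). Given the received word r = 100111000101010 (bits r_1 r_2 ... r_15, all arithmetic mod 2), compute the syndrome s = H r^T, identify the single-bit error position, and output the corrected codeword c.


s = (1, 1, 1, 0)^T, error position = 14, corrected codeword c = 100111000101000

Compute s = H r^T mod 2 one row at a time:
  s_1 = 0 + 0 + 1 + 0 + 1 + 0 + 1 + 0 = 3 ≡ 1 (mod 2).
  s_2 = 1 + 1 + 1 + 0 + 1 + 0 + 1 + 0 = 5 ≡ 1 (mod 2).
  s_3 = 0 + 0 + 1 + 0 + 1 + 0 + 1 + 0 = 3 ≡ 1 (mod 2).
  s_4 = 1 + 0 + 1 + 0 + 0 + 0 + 0 + 0 = 2 ≡ 0 (mod 2).
s = (1, 1, 1, 0)^T — this equals column 14 of H (binary 1110), so error is at position 14.
Correct: flip bit 14 of r = 100111000101010 to get c = 100111000101000.


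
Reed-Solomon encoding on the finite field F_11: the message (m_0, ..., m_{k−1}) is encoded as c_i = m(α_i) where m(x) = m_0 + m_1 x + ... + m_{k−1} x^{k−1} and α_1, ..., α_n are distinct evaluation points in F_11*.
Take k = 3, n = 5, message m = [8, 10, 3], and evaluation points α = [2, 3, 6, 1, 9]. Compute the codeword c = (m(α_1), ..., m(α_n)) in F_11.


c = [7, 10, 0, 10, 0]

Message polynomial: m(x) = 8 + 10·x + 3·x^2 (mod 11).
For each evaluation point α_i, compute m(α_i) mod 11:
  α_1 = 2: Horner steps 3 → 5 → 7, so m(2) = 7.
  α_2 = 3: Horner steps 3 → 8 → 10, so m(3) = 10.
  α_3 = 6: Horner steps 3 → 6 → 0, so m(6) = 0.
  α_4 = 1: Horner steps 3 → 2 → 10, so m(1) = 10.
  α_5 = 9: Horner steps 3 → 4 → 0, so m(9) = 0.
Codeword c = [7, 10, 0, 10, 0] ∈ F_11^5.


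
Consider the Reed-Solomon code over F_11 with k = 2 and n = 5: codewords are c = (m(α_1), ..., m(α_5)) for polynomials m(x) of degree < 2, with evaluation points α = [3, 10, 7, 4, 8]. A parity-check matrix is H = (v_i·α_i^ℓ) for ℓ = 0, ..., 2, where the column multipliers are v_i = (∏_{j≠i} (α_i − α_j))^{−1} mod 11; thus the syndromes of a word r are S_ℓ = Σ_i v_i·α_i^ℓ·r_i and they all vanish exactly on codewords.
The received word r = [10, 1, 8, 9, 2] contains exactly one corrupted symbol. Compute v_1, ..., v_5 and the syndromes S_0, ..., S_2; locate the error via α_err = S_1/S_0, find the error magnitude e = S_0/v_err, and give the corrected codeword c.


S = (1, 4, 5), error at position 4, error magnitude e = 5, c = [10, 1, 8, 4, 2].

Step 1: column multipliers v_i = (∏_{j≠i}(α_i − α_j))^{−1} mod 11.
  i = 1 (α = 3): (3−10)(3−7)(3−4)(3−8) = (−7)·(−4)·(−1)·(−5) = 140 ≡ 8, so v_1 = 8^{−1} = 7 (mod 11).
  i = 2 (α = 10): (10−3)(10−7)(10−4)(10−8) = 7·3·6·2 = 252 ≡ 10, so v_2 = 10^{−1} = 10 (mod 11).
  i = 3 (α = 7): (7−3)(7−10)(7−4)(7−8) = 4·(−3)·3·(−1) = 36 ≡ 3, so v_3 = 3^{−1} = 4 (mod 11).
  i = 4 (α = 4): (4−3)(4−10)(4−7)(4−8) = 1·(−6)·(−3)·(−4) = −72 ≡ 5, so v_4 = 5^{−1} = 9 (mod 11).
  i = 5 (α = 8): (8−3)(8−10)(8−7)(8−4) = 5·(−2)·1·4 = −40 ≡ 4, so v_5 = 4^{−1} = 3 (mod 11).
  v = [7, 10, 4, 9, 3].
Step 2: syndromes of r = [10, 1, 8, 9, 2] (all sums mod 11).
  S_0 = Σ v_i r_i = 7·10 + 10·1 + 4·8 + 9·9 + 3·2 = 199 ≡ 1.
  S_1 = Σ v_i α_i r_i = 7·3·10 + 10·10·1 + 4·7·8 + 9·4·9 + 3·8·2 = 906 ≡ 4.
  α_i^2 mod 11 = [9, 1, 5, 5, 9].
  S_2 = Σ v_i α_i^2 r_i = 7·9·10 + 10·1·1 + 4·5·8 + 9·5·9 + 3·9·2 = 1259 ≡ 5.
  S = (1, 4, 5) ≠ 0, so r is not a codeword (an error is present).
Step 3: locate the error. For a single error e at position i, S_ℓ = v_i·e·α_i^ℓ, so α_err = S_1/S_0.
  S_0^{−1} = 1^{−1} = 1 (mod 11), so α_err = 4·1 = 4 ≡ 4 = α_4. Error position i = 4.
  Consistency check: S_2/S_1 = 5·3 = 15 ≡ 4 = α_err ✓ (single-error assumption holds).
Step 4: error magnitude e = S_0/v_4 = S_0·∏_{j≠4}(α_4 − α_j) = 1·5 = 5 ≡ 5 (mod 11).
Step 5: correct position 4: c_4 = r_4 − e = 9 − 5 ≡ 4 (mod 11). Hence c = [10, 1, 8, 4, 2].
  Check: interpolating c through the α_i gives m(x) = 6 + 5·x (degree < 2) with m(α_i) = c_i for every i, so c is indeed a codeword.


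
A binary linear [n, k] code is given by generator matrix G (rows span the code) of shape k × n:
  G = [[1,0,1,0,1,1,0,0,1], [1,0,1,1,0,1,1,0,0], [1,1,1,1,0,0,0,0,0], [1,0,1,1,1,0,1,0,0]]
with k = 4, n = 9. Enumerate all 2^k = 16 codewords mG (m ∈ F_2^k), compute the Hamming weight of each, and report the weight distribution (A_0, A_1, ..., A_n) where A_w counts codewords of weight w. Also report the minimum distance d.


Weight distribution: A_0 = 1, A_2 = 1, A_3 = 4, A_4 = 3, A_5 = 4, A_6 = 3. Minimum distance d = 2.

Enumerate all 2^4 = 16 messages m ∈ F_2^4.
For each, compute codeword c = mG in F_2^9, then tally its weight.
  m = 0000 → c = 000000000, weight = 0.
  m = 1000 → c = 101011001, weight = 5.
  m = 0100 → c = 101101100, weight = 5.
  m = 1100 → c = 000110101, weight = 4.
  m = 0010 → c = 111100000, weight = 4.
  m = 1010 → c = 010111001, weight = 5.
  m = 0110 → c = 010001100, weight = 3.
  m = 1110 → c = 111010101, weight = 6.
  m = 0001 → c = 101110100, weight = 5.
  m = 1001 → c = 000101101, weight = 4.
  m = 0101 → c = 000011000, weight = 2.
  m = 1101 → c = 101000001, weight = 3.
  m = 0011 → c = 010010100, weight = 3.
  m = 1011 → c = 111001101, weight = 6.
  m = 0111 → c = 111111000, weight = 6.
  m = 1111 → c = 010100001, weight = 3.
Tally weights:
  weight 0: 1 codewords.
  weight 2: 1 codewords.
  weight 3: 4 codewords.
  weight 4: 3 codewords.
  weight 5: 4 codewords.
  weight 6: 3 codewords.
Minimum distance d = smallest w > 0 with A_w > 0 = 2.
Sanity: Σ A_w = 16 = 2^4 = 16 ✓.


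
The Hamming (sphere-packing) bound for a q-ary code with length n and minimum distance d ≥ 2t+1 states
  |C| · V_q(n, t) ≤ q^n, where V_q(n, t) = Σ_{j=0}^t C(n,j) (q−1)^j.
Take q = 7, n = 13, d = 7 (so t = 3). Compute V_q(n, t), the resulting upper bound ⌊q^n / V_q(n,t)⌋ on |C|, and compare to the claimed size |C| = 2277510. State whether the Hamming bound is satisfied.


V_q(n, t) = 64663, q^n = 96889010407, Hamming bound = 1498368, |C| = 2277510 > bound (violated).

Step 1: Compute V_q(n, t) = Σ_{j=0}^3 C(n, j) (q−1)^j.
  j = 0: C(13,0)·(6)^0 = 1·1 = 1.
  j = 1: C(13,1)·(6)^1 = 13·6 = 78.
  j = 2: C(13,2)·(6)^2 = 78·36 = 2808.
  j = 3: C(13,3)·(6)^3 = 286·216 = 61776.
  V_q(n, t) = 1 + 78 + 2808 + 61776 = 64663.
Step 2: q^n = 7^13 = 96889010407.
Step 3: Hamming bound ⌊q^n / V_q(n,t)⌋ = ⌊96889010407/64663⌋ = 1498368.
Step 4: Compare |C| = 2277510 to 1498368: violated.
The claimed |C| lies above the Hamming bound, so no 7-ary code of length 13 with d ≥ 7 can have 2277510 codewords.


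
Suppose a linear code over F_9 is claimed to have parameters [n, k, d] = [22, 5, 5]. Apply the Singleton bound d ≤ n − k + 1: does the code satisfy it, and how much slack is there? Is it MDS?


Singleton RHS = n − k + 1 = 18, slack = 13, bound satisfied, not MDS.

Singleton bound: d ≤ n − k + 1.
Here n = 22, k = 5, so n − k + 1 = 18.
Given d = 5, check d ≤ 18: YES.
Slack = (n − k + 1) − d = 13.
The code is NOT MDS (slack = 13 > 0).
Description: the claimed parameters are [22, 5, 5]_9; such a code would be non-MDS.


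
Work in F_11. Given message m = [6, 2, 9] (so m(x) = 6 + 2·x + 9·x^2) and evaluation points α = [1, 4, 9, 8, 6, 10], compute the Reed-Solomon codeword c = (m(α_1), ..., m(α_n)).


c = [6, 4, 5, 4, 1, 2]

Message polynomial: m(x) = 6 + 2·x + 9·x^2 (mod 11).
For each evaluation point α_i, compute m(α_i) mod 11:
  α_1 = 1: Horner steps 9 → 0 → 6, so m(1) = 6.
  α_2 = 4: Horner steps 9 → 5 → 4, so m(4) = 4.
  α_3 = 9: Horner steps 9 → 6 → 5, so m(9) = 5.
  α_4 = 8: Horner steps 9 → 8 → 4, so m(8) = 4.
  α_5 = 6: Horner steps 9 → 1 → 1, so m(6) = 1.
  α_6 = 10: Horner steps 9 → 4 → 2, so m(10) = 2.
Codeword c = [6, 4, 5, 4, 1, 2] ∈ F_11^6.


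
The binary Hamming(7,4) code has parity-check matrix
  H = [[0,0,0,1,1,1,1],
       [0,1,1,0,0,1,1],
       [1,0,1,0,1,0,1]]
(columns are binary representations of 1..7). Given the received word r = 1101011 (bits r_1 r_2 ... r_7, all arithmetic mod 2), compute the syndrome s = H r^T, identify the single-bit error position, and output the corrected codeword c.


s = (1, 1, 0)^T, error position = 6, corrected codeword c = 1101001

Compute s = H r^T mod 2 one row at a time:
  s_1 = 1 + 0 + 1 + 1 = 3 ≡ 1 (mod 2).
  s_2 = 1 + 0 + 1 + 1 = 3 ≡ 1 (mod 2).
  s_3 = 1 + 0 + 0 + 1 = 2 ≡ 0 (mod 2).
s = (1, 1, 0)^T — this equals column 6 of H (binary 110), so error is at position 6.
Correct: flip bit 6 of r = 1101011 to get c = 1101001.


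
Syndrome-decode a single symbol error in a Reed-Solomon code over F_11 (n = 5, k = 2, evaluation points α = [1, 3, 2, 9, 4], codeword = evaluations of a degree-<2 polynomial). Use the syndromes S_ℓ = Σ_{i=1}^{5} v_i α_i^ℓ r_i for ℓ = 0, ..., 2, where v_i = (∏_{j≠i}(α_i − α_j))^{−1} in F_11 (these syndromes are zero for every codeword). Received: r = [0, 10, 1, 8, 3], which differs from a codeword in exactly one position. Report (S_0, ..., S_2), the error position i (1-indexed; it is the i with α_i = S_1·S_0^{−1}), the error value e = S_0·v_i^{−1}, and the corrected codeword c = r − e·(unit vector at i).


S = (8, 2, 6), error at position 2, error magnitude e = 8, c = [0, 2, 1, 8, 3].

Step 1: column multipliers v_i = (∏_{j≠i}(α_i − α_j))^{−1} mod 11.
  i = 1 (α = 1): (1−3)(1−2)(1−9)(1−4) = (−2)·(−1)·(−8)·(−3) = 48 ≡ 4, so v_1 = 4^{−1} = 3 (mod 11).
  i = 2 (α = 3): (3−1)(3−2)(3−9)(3−4) = 2·1·(−6)·(−1) = 12 ≡ 1, so v_2 = 1^{−1} = 1 (mod 11).
  i = 3 (α = 2): (2−1)(2−3)(2−9)(2−4) = 1·(−1)·(−7)·(−2) = −14 ≡ 8, so v_3 = 8^{−1} = 7 (mod 11).
  i = 4 (α = 9): (9−1)(9−3)(9−2)(9−4) = 8·6·7·5 = 1680 ≡ 8, so v_4 = 8^{−1} = 7 (mod 11).
  i = 5 (α = 4): (4−1)(4−3)(4−2)(4−9) = 3·1·2·(−5) = −30 ≡ 3, so v_5 = 3^{−1} = 4 (mod 11).
  v = [3, 1, 7, 7, 4].
Step 2: syndromes of r = [0, 10, 1, 8, 3] (all sums mod 11).
  S_0 = Σ v_i r_i = 3·0 + 1·10 + 7·1 + 7·8 + 4·3 = 85 ≡ 8.
  S_1 = Σ v_i α_i r_i = 3·1·0 + 1·3·10 + 7·2·1 + 7·9·8 + 4·4·3 = 596 ≡ 2.
  α_i^2 mod 11 = [1, 9, 4, 4, 5].
  S_2 = Σ v_i α_i^2 r_i = 3·1·0 + 1·9·10 + 7·4·1 + 7·4·8 + 4·5·3 = 402 ≡ 6.
  S = (8, 2, 6) ≠ 0, so r is not a codeword (an error is present).
Step 3: locate the error. For a single error e at position i, S_ℓ = v_i·e·α_i^ℓ, so α_err = S_1/S_0.
  S_0^{−1} = 8^{−1} = 7 (mod 11), so α_err = 2·7 = 14 ≡ 3 = α_2. Error position i = 2.
  Consistency check: S_2/S_1 = 6·6 = 36 ≡ 3 = α_err ✓ (single-error assumption holds).
Step 4: error magnitude e = S_0/v_2 = S_0·∏_{j≠2}(α_2 − α_j) = 8·1 = 8 ≡ 8 (mod 11).
Step 5: correct position 2: c_2 = r_2 − e = 10 − 8 ≡ 2 (mod 11). Hence c = [0, 2, 1, 8, 3].
  Check: interpolating c through the α_i gives m(x) = 10 + 1·x (degree < 2) with m(α_i) = c_i for every i, so c is indeed a codeword.


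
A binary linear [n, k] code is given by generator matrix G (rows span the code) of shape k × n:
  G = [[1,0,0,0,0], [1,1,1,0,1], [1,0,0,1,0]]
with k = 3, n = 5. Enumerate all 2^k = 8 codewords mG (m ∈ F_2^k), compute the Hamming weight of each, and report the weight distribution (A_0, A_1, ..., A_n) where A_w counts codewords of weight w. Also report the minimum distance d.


Weight distribution: A_0 = 1, A_1 = 2, A_2 = 1, A_3 = 1, A_4 = 2, A_5 = 1. Minimum distance d = 1.

Enumerate all 2^3 = 8 messages m ∈ F_2^3.
For each, compute codeword c = mG in F_2^5, then tally its weight.
  m = 000 → c = 00000, weight = 0.
  m = 100 → c = 10000, weight = 1.
  m = 010 → c = 11101, weight = 4.
  m = 110 → c = 01101, weight = 3.
  m = 001 → c = 10010, weight = 2.
  m = 101 → c = 00010, weight = 1.
  m = 011 → c = 01111, weight = 4.
  m = 111 → c = 11111, weight = 5.
Tally weights:
  weight 0: 1 codewords.
  weight 1: 2 codewords.
  weight 2: 1 codewords.
  weight 3: 1 codewords.
  weight 4: 2 codewords.
  weight 5: 1 codewords.
Minimum distance d = smallest w > 0 with A_w > 0 = 1.
Sanity: Σ A_w = 8 = 2^3 = 8 ✓.


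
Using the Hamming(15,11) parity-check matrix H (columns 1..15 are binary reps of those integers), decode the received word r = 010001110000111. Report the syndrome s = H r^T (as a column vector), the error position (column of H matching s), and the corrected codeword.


s = (0, 1, 1, 1)^T, error position = 7, corrected codeword c = 010001010000111

Compute s = H r^T mod 2 one row at a time:
  s_1 = 1 + 0 + 0 + 0 + 0 + 1 + 1 + 1 = 4 ≡ 0 (mod 2).
  s_2 = 0 + 0 + 1 + 1 + 0 + 1 + 1 + 1 = 5 ≡ 1 (mod 2).
  s_3 = 1 + 0 + 1 + 1 + 0 + 0 + 1 + 1 = 5 ≡ 1 (mod 2).
  s_4 = 0 + 0 + 0 + 1 + 0 + 0 + 1 + 1 = 3 ≡ 1 (mod 2).
s = (0, 1, 1, 1)^T — this equals column 7 of H (binary 0111), so error is at position 7.
Correct: flip bit 7 of r = 010001110000111 to get c = 010001010000111.


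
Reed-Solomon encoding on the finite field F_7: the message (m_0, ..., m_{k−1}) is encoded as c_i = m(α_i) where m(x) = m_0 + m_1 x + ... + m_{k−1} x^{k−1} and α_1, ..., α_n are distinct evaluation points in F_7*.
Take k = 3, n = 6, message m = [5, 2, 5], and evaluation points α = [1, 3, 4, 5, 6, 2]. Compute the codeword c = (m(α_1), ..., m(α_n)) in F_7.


c = [5, 0, 2, 0, 1, 1]

Message polynomial: m(x) = 5 + 2·x + 5·x^2 (mod 7).
For each evaluation point α_i, compute m(α_i) mod 7:
  α_1 = 1: Horner steps 5 → 0 → 5, so m(1) = 5.
  α_2 = 3: Horner steps 5 → 3 → 0, so m(3) = 0.
  α_3 = 4: Horner steps 5 → 1 → 2, so m(4) = 2.
  α_4 = 5: Horner steps 5 → 6 → 0, so m(5) = 0.
  α_5 = 6: Horner steps 5 → 4 → 1, so m(6) = 1.
  α_6 = 2: Horner steps 5 → 5 → 1, so m(2) = 1.
Codeword c = [5, 0, 2, 0, 1, 1] ∈ F_7^6.


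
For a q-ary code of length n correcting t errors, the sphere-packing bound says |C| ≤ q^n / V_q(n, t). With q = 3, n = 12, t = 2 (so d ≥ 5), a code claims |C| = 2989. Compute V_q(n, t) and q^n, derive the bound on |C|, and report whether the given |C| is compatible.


V_q(n, t) = 289, q^n = 531441, Hamming bound = 1838, |C| = 2989 > bound (violated).

Step 1: Compute V_q(n, t) = Σ_{j=0}^2 C(n, j) (q−1)^j.
  j = 0: C(12,0)·(2)^0 = 1·1 = 1.
  j = 1: C(12,1)·(2)^1 = 12·2 = 24.
  j = 2: C(12,2)·(2)^2 = 66·4 = 264.
  V_q(n, t) = 1 + 24 + 264 = 289.
Step 2: q^n = 3^12 = 531441.
Step 3: Hamming bound ⌊q^n / V_q(n,t)⌋ = ⌊531441/289⌋ = 1838.
Step 4: Compare |C| = 2989 to 1838: violated.
The claimed |C| lies above the Hamming bound, so no 3-ary code of length 12 with d ≥ 5 can have 2989 codewords.


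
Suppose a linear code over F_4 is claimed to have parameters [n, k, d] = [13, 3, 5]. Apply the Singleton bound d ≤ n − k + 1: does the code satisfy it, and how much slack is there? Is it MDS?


Singleton RHS = n − k + 1 = 11, slack = 6, bound satisfied, not MDS.

Singleton bound: d ≤ n − k + 1.
Here n = 13, k = 3, so n − k + 1 = 11.
Given d = 5, check d ≤ 11: YES.
Slack = (n − k + 1) − d = 6.
The code is NOT MDS (slack = 6 > 0).
Description: the claimed parameters are [13, 3, 5]_4; such a code would be non-MDS.


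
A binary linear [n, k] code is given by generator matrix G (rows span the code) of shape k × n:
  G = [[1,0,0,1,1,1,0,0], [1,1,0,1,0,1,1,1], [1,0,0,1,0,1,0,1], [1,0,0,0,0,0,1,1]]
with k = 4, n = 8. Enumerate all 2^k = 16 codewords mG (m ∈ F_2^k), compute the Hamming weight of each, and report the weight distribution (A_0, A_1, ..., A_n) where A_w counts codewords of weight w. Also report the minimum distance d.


Weight distribution: A_0 = 1, A_2 = 2, A_3 = 6, A_4 = 3, A_5 = 2, A_6 = 2. Minimum distance d = 2.

Enumerate all 2^4 = 16 messages m ∈ F_2^4.
For each, compute codeword c = mG in F_2^8, then tally its weight.
  m = 0000 → c = 00000000, weight = 0.
  m = 1000 → c = 10011100, weight = 4.
  m = 0100 → c = 11010111, weight = 6.
  m = 1100 → c = 01001011, weight = 4.
  m = 0010 → c = 10010101, weight = 4.
  m = 1010 → c = 00001001, weight = 2.
  m = 0110 → c = 01000010, weight = 2.
  m = 1110 → c = 11011110, weight = 6.
  m = 0001 → c = 10000011, weight = 3.
  m = 1001 → c = 00011111, weight = 5.
  m = 0101 → c = 01010100, weight = 3.
  m = 1101 → c = 11001000, weight = 3.
  m = 0011 → c = 00010110, weight = 3.
  m = 1011 → c = 10001010, weight = 3.
  m = 0111 → c = 11000001, weight = 3.
  m = 1111 → c = 01011101, weight = 5.
Tally weights:
  weight 0: 1 codewords.
  weight 2: 2 codewords.
  weight 3: 6 codewords.
  weight 4: 3 codewords.
  weight 5: 2 codewords.
  weight 6: 2 codewords.
Minimum distance d = smallest w > 0 with A_w > 0 = 2.
Sanity: Σ A_w = 16 = 2^4 = 16 ✓.


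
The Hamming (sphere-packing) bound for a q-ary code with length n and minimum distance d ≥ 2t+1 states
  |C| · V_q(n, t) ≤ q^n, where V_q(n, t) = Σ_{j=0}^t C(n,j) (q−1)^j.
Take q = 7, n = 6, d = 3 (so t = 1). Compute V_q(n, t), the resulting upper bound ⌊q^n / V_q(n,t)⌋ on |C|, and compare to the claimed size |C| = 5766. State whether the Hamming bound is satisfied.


V_q(n, t) = 37, q^n = 117649, Hamming bound = 3179, |C| = 5766 > bound (violated).

Step 1: Compute V_q(n, t) = Σ_{j=0}^1 C(n, j) (q−1)^j.
  j = 0: C(6,0)·(6)^0 = 1·1 = 1.
  j = 1: C(6,1)·(6)^1 = 6·6 = 36.
  V_q(n, t) = 1 + 36 = 37.
Step 2: q^n = 7^6 = 117649.
Step 3: Hamming bound ⌊q^n / V_q(n,t)⌋ = ⌊117649/37⌋ = 3179.
Step 4: Compare |C| = 5766 to 3179: violated.
The claimed |C| lies above the Hamming bound, so no 7-ary code of length 6 with d ≥ 3 can have 5766 codewords.


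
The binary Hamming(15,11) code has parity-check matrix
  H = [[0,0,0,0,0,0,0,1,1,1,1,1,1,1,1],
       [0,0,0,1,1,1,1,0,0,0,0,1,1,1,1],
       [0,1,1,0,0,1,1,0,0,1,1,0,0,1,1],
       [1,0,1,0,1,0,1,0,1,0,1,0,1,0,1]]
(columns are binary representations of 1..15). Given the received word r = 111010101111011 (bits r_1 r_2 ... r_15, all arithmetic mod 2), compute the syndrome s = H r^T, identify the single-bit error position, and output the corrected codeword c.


s = (0, 1, 1, 1)^T, error position = 7, corrected codeword c = 111010001111011

Compute s = H r^T mod 2 one row at a time:
  s_1 = 0 + 1 + 1 + 1 + 1 + 0 + 1 + 1 = 6 ≡ 0 (mod 2).
  s_2 = 0 + 1 + 0 + 1 + 1 + 0 + 1 + 1 = 5 ≡ 1 (mod 2).
  s_3 = 1 + 1 + 0 + 1 + 1 + 1 + 1 + 1 = 7 ≡ 1 (mod 2).
  s_4 = 1 + 1 + 1 + 1 + 1 + 1 + 0 + 1 = 7 ≡ 1 (mod 2).
s = (0, 1, 1, 1)^T — this equals column 7 of H (binary 0111), so error is at position 7.
Correct: flip bit 7 of r = 111010101111011 to get c = 111010001111011.
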